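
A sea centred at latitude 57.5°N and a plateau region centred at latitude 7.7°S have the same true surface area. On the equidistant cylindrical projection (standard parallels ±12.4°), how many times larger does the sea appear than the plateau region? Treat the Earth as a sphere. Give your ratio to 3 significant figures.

1.84

In the equirectangular projection with standard parallel φ₀ = 12.4° (x = Rλ cos φ₀, y = Rφ), meridians are true-scale (h = 1) and the parallel scale is k = cos φ₀ / cos φ.
Areal scale at 57.5°: h·k = 1.000 × 1.818 = 1.818.
Areal scale at 7.7°: h·k = 1.000 × 0.9856 = 0.9856.
Ratio = 1.818/0.9856 ≈ 1.84.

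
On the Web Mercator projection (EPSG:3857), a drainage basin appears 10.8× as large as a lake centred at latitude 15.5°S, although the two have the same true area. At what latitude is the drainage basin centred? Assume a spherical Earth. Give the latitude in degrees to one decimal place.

72.9°

On Mercator, (apparent₁)/(apparent₂) = sec²φ₁ / sec²φ₂ when true areas are equal.
cos²φ₂ / cos²φ₁ = 10.8  ⇒  cos φ₁ = cos 15.5° / √10.8 = 0.9636/3.286 = 0.2932.
φ₁ = arccos(0.2932) ≈ 72.9°.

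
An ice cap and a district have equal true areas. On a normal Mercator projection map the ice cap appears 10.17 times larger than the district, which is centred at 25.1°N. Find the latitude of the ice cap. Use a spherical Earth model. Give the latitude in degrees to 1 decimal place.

73.5°

For equal true areas on Mercator, apparent areas scale as sec²φ, so the ratio is cos²φ₂ / cos²φ₁.
cos²φ₂ / cos²φ₁ = 10.17  ⇒  cos φ₁ = cos 25.1° / √10.17 = 0.9056/3.189 = 0.2840.
φ₁ = arccos(0.2840) ≈ 73.5°.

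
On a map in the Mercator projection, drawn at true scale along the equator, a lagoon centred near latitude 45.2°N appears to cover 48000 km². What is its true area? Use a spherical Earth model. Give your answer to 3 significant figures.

23800 km²

The Mercator projection is conformal; its linear scale factor is the same in every direction and equals sec φ = 1/cos φ.
Areal scale = k² = sec²φ = 1/cos²(45.2°) = 1/0.7046² = 2.014.
True area = apparent / (areal scale) = 48000 / 2.014 ≈ 23800 km².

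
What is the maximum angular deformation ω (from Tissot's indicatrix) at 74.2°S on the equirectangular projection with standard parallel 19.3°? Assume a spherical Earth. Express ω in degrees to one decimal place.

67.0°

In the equirectangular projection with standard parallel φ₀ = 19.3° (x = Rλ cos φ₀, y = Rφ), meridians are true-scale (h = 1) and the parallel scale is k = cos φ₀ / cos φ.
At 74.2°: h = 1.000, k = 3.466; principal scales a = 3.466, b = 1.000.
sin(ω/2) = (a − b)/(a + b) = 2.466/4.466 = 0.5522, so ω = 2 arcsin(0.5522) ≈ 67.0°.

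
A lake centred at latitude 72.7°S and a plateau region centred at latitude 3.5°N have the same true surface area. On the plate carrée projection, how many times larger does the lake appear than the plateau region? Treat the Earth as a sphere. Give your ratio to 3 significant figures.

3.36

In the plate carrée (x = Rλ, y = Rφ), meridians are true-scale (h = 1) and parallels are stretched by k = sec φ.
Areal scale at 72.7°: h·k = 1.000 × 3.363 = 3.363.
Areal scale at 3.5°: h·k = 1.000 × 1.002 = 1.002.
Ratio = 3.363/1.002 ≈ 3.36.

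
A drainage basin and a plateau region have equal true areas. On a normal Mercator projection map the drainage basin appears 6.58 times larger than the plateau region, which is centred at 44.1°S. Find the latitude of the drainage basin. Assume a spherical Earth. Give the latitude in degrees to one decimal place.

For equal true areas on Mercator, apparent areas scale as sec²φ, so the ratio is cos²φ₂ / cos²φ₁.
cos²φ₂ / cos²φ₁ = 6.58  ⇒  cos φ₁ = cos 44.1° / √6.58 = 0.7181/2.565 = 0.2800.
φ₁ = arccos(0.2800) ≈ 73.7°.

73.7°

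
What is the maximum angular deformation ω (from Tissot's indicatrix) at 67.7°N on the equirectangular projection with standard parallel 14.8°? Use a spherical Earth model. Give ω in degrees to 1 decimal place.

51.7°

The equidistant cylindrical projection with φ₀ = 14.8° has h = 1 (meridians true) and k = cos φ₀ / cos φ along parallels.
At 67.7°: h = 1.000, k = 2.548; principal scales a = 2.548, b = 1.000.
sin(ω/2) = (a − b)/(a + b) = 1.548/3.548 = 0.4363, so ω = 2 arcsin(0.4363) ≈ 51.7°.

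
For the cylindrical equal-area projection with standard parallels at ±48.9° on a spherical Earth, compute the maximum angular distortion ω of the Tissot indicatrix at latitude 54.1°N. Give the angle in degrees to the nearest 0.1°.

A cylindrical equal-area projection with standard parallel φ₀ has meridian scale h = cos φ / cos φ₀ and parallel scale k = cos φ₀ / cos φ (so areas are preserved, h·k = 1).
At 54.1°: h = 0.8920, k = 1.121; principal scales a = 1.121, b = 0.8920.
sin(ω/2) = (a − b)/(a + b) = 0.2291/2.013 = 0.1138, so ω = 2 arcsin(0.1138) ≈ 13.1°.

13.1°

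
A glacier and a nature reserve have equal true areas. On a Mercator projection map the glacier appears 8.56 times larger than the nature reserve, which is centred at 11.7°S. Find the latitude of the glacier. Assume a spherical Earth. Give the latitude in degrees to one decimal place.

Mercator areal scale is sec²φ, so apparent-area ratio = sec²φ₁ / sec²φ₂ = cos²φ₂ / cos²φ₁.
cos²φ₂ / cos²φ₁ = 8.56  ⇒  cos φ₁ = cos 11.7° / √8.56 = 0.9792/2.926 = 0.3347.
φ₁ = arccos(0.3347) ≈ 70.4°.

70.4°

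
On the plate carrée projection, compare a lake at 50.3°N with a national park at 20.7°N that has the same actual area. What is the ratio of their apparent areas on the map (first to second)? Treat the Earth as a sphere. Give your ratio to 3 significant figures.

1.46

Plate carrée maps x = Rλ, y = Rφ. The meridian scale is h = 1 and the parallel scale is k = 1/cos φ = sec φ.
Areal scale at 50.3°: h·k = 1.000 × 1.566 = 1.566.
Areal scale at 20.7°: h·k = 1.000 × 1.069 = 1.069.
Ratio = 1.566/1.069 ≈ 1.46.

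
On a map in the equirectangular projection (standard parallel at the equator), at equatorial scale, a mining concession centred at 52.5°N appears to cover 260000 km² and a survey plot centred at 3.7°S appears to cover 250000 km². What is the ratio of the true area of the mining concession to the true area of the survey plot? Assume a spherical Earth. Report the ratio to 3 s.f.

0.634

On the plate carrée, areal scale = h·k = 1 × sec φ, so true area = apparent × cos φ.
True area of mining concession: 260000 × cos(52.5°) = 260000 × 0.6088 = 158300 km².
True area of survey plot: 250000 × cos(3.7°) = 250000 × 0.9979 = 249500 km².
Ratio = 158300 / 249500 ≈ 0.634.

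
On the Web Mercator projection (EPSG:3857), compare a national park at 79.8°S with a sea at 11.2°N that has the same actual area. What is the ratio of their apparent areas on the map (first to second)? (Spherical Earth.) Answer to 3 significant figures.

30.7

Mercator areal scale is sec²φ.
At 79.8°: sec²(79.8°) = 1/0.1771² = 31.89.
At 11.2°: sec²(11.2°) = 1/0.9810² = 1.039.
Ratio = 31.89/1.039 = cos²(11.2°)/cos²(79.8°) ≈ 30.7.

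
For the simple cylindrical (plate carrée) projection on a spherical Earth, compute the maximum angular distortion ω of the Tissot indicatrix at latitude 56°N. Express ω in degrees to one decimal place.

For the equirectangular projection with φ₀ = 0 (plate carrée), h = 1 along meridians and k = sec φ along parallels.
At 56°: h = 1.000, k = 1.788; principal scales a = 1.788, b = 1.000.
sin(ω/2) = (a − b)/(a + b) = 0.7883/2.788 = 0.2827, so ω = 2 arcsin(0.2827) ≈ 32.8°.

32.8°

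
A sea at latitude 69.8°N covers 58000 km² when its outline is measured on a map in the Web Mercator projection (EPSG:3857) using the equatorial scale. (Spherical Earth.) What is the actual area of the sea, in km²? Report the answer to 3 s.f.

The Mercator projection is conformal; its linear scale factor is the same in every direction and equals sec φ = 1/cos φ.
Areal scale = k² = sec²φ = 1/cos²(69.8°) = 1/0.3453² = 8.387.
True area = apparent / (areal scale) = 58000 / 8.387 ≈ 6920 km².

6920 km²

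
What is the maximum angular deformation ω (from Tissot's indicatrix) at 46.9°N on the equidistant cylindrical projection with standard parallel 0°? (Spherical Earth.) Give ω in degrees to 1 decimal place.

21.7°

Plate carrée maps x = Rλ, y = Rφ. The meridian scale is h = 1 and the parallel scale is k = 1/cos φ = sec φ.
At 46.9°: h = 1.000, k = 1.464; principal scales a = 1.464, b = 1.000.
sin(ω/2) = (a − b)/(a + b) = 0.4635/2.464 = 0.1882, so ω = 2 arcsin(0.1882) ≈ 21.7°.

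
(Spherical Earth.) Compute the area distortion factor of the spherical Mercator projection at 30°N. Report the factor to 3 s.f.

1.33

Mercator is conformal, so the point scale is isotropic: h = k = sec φ = 1/cos φ.
Areal scale = k² = sec²φ = 1/cos²(30°) = 1/0.8660² = 1.333.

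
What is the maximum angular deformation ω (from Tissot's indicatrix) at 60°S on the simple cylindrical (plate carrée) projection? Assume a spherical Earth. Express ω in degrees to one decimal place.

In the plate carrée (x = Rλ, y = Rφ), meridians are true-scale (h = 1) and parallels are stretched by k = sec φ.
At 60°: h = 1.000, k = 2.000; principal scales a = 2.000, b = 1.000.
sin(ω/2) = (a − b)/(a + b) = 1.0000/3.000 = 0.3333, so ω = 2 arcsin(0.3333) ≈ 38.9°.

38.9°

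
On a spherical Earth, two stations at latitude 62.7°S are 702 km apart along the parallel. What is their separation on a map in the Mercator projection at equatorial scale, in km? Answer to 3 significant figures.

1530 km

The Mercator projection is conformal; its linear scale factor is the same in every direction and equals sec φ = 1/cos φ.
Along the parallel, k = sec 62.7° = 1/0.4586 = 2.180.
Map distance = 702 × 2.180 ≈ 1530 km.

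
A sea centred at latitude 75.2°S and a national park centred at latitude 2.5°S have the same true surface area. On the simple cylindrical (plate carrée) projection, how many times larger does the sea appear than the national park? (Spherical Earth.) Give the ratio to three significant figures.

Plate carrée maps x = Rλ, y = Rφ. The meridian scale is h = 1 and the parallel scale is k = 1/cos φ = sec φ.
Areal scale at 75.2°: h·k = 1.000 × 3.915 = 3.915.
Areal scale at 2.5°: h·k = 1.000 × 1.001 = 1.001.
Ratio = 3.915/1.001 ≈ 3.91.

3.91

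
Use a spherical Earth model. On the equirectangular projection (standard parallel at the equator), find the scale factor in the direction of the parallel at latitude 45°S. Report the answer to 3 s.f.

1.41

For the equirectangular projection with φ₀ = 0 (plate carrée), h = 1 along meridians and k = sec φ along parallels.
k = 1/cos 45° = 1/0.7071 = 1.414.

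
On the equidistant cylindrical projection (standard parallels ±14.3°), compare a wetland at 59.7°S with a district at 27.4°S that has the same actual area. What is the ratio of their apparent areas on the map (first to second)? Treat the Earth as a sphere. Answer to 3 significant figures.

In the equirectangular projection with standard parallel φ₀ = 14.3° (x = Rλ cos φ₀, y = Rφ), meridians are true-scale (h = 1) and the parallel scale is k = cos φ₀ / cos φ.
Areal scale at 59.7°: h·k = 1.000 × 1.921 = 1.921.
Areal scale at 27.4°: h·k = 1.000 × 1.091 = 1.091.
Ratio = 1.921/1.091 ≈ 1.76.

1.76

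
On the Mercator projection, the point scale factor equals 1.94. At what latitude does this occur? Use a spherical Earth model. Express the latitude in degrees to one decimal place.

Mercator scale is k = sec φ = 1/cos φ.
1/cos φ = 1.94  ⇒  cos φ = 0.5155  ⇒  φ = arccos(0.5155) ≈ 59.0°.

59.0°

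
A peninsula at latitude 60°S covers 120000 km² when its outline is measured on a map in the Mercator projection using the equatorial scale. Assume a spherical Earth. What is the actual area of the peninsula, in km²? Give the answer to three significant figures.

30000 km²

Mercator is conformal, so the point scale is isotropic: h = k = sec φ = 1/cos φ.
Areal scale = k² = sec²φ = 1/cos²(60°) = 1/0.5000² = 4.000.
True area = apparent / (areal scale) = 120000 / 4.000 ≈ 30000 km².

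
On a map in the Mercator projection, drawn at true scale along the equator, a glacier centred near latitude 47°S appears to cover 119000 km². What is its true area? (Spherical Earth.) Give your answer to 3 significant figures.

For Mercator, h = k = sec φ (a conformal cylindrical projection has a single point scale, 1/cos φ).
Areal scale = k² = sec²φ = 1/cos²(47°) = 1/0.6820² = 2.150.
True area = apparent / (areal scale) = 119000 / 2.150 ≈ 55300 km².

55300 km²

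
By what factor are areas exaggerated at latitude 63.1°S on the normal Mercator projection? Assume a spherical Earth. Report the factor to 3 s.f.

The Mercator projection is conformal; its linear scale factor is the same in every direction and equals sec φ = 1/cos φ.
Areal scale = k² = sec²φ = 1/cos²(63.1°) = 1/0.4524² = 4.885.

4.89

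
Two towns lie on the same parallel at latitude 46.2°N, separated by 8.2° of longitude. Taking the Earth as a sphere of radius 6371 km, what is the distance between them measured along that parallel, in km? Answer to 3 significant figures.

631 km

Arc length along a parallel = R cos φ · Δλ (with Δλ in radians).
= 6371 × cos 46.2° × (8.2° × π/180) = 6371 × 0.6921 × 0.1431 ≈ 631 km.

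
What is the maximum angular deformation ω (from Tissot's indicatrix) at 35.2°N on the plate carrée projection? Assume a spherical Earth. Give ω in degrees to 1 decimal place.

11.6°

In the plate carrée (x = Rλ, y = Rφ), meridians are true-scale (h = 1) and parallels are stretched by k = sec φ.
At 35.2°: h = 1.000, k = 1.224; principal scales a = 1.224, b = 1.000.
sin(ω/2) = (a − b)/(a + b) = 0.2238/2.224 = 0.1006, so ω = 2 arcsin(0.1006) ≈ 11.6°.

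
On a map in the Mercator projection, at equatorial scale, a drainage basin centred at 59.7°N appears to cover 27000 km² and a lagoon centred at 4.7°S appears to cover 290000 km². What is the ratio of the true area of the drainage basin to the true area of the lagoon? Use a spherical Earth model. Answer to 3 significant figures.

0.0239

Since Mercator area scale is 1/cos²φ, the true area equals the apparent area multiplied by cos²φ.
True area of drainage basin: 27000 × cos²(59.7°) = 27000 × 0.2545 = 6873 km².
True area of lagoon: 290000 × cos²(4.7°) = 290000 × 0.9933 = 288100 km².
Ratio = 6873 / 288100 ≈ 0.0239.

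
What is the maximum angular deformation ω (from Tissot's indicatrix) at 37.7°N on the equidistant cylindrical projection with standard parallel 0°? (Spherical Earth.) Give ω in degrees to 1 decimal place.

For the equirectangular projection with φ₀ = 0 (plate carrée), h = 1 along meridians and k = sec φ along parallels.
At 37.7°: h = 1.000, k = 1.264; principal scales a = 1.264, b = 1.000.
sin(ω/2) = (a − b)/(a + b) = 0.2639/2.264 = 0.1166, so ω = 2 arcsin(0.1166) ≈ 13.4°.

13.4°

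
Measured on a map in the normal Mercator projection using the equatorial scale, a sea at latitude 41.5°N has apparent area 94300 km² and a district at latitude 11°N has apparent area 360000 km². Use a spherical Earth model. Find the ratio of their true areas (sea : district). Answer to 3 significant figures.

0.152

Since Mercator area scale is 1/cos²φ, the true area equals the apparent area multiplied by cos²φ.
True area of sea: 94300 × cos²(41.5°) = 94300 × 0.5609 = 52900 km².
True area of district: 360000 × cos²(11°) = 360000 × 0.9636 = 346900 km².
Ratio = 52900 / 346900 ≈ 0.152.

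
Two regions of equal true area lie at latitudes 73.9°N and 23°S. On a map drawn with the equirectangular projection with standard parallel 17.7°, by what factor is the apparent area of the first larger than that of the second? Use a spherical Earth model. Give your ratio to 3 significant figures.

The equidistant cylindrical projection with φ₀ = 17.7° has h = 1 (meridians true) and k = cos φ₀ / cos φ along parallels.
Areal scale at 73.9°: h·k = 1.000 × 3.435 = 3.435.
Areal scale at 23°: h·k = 1.000 × 1.035 = 1.035.
Ratio = 3.435/1.035 ≈ 3.32.

3.32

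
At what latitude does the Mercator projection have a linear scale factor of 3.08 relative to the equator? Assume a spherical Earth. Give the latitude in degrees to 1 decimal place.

Mercator scale is k = sec φ = 1/cos φ.
1/cos φ = 3.08  ⇒  cos φ = 0.3247  ⇒  φ = arccos(0.3247) ≈ 71.1°.

71.1°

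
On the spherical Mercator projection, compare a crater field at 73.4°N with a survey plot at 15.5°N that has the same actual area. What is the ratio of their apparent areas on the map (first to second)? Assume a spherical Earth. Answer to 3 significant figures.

Mercator areal scale is sec²φ.
At 73.4°: sec²(73.4°) = 1/0.2857² = 12.25.
At 15.5°: sec²(15.5°) = 1/0.9636² = 1.077.
Ratio = 12.25/1.077 = cos²(15.5°)/cos²(73.4°) ≈ 11.4.

11.4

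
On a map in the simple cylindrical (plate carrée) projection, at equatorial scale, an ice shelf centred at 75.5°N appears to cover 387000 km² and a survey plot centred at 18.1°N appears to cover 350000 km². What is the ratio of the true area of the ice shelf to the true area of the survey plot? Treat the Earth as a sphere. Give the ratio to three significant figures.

On the plate carrée, areal scale = h·k = 1 × sec φ, so true area = apparent × cos φ.
True area of ice shelf: 387000 × cos(75.5°) = 387000 × 0.2504 = 96900 km².
True area of survey plot: 350000 × cos(18.1°) = 350000 × 0.9505 = 332700 km².
Ratio = 96900 / 332700 ≈ 0.291.

0.291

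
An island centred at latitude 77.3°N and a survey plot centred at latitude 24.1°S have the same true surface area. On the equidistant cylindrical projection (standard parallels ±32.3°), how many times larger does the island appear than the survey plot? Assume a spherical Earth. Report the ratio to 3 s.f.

4.15

In the equirectangular projection with standard parallel φ₀ = 32.3° (x = Rλ cos φ₀, y = Rφ), meridians are true-scale (h = 1) and the parallel scale is k = cos φ₀ / cos φ.
Areal scale at 77.3°: h·k = 1.000 × 3.845 = 3.845.
Areal scale at 24.1°: h·k = 1.000 × 0.9260 = 0.9260.
Ratio = 3.845/0.9260 ≈ 4.15.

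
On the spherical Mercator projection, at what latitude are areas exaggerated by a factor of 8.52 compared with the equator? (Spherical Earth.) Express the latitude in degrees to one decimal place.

70.0°

Mercator areal scale is sec²φ.
sec²φ = 8.52  ⇒  cos²φ = 0.1174  ⇒  cos φ = 0.3426.
φ = arccos(0.3426) ≈ 70.0°.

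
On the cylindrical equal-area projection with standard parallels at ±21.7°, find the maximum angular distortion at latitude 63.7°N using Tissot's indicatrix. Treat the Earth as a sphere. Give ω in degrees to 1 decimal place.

Cylindrical equal-area (φ₀ = 21.7°): h = cos φ / cos 21.7° along meridians, k = cos 21.7° / cos φ along parallels; h·k = 1.
At 63.7°: h = 0.4769, k = 2.097; principal scales a = 2.097, b = 0.4769.
sin(ω/2) = (a − b)/(a + b) = 1.620/2.574 = 0.6295, so ω = 2 arcsin(0.6295) ≈ 78.0°.

78.0°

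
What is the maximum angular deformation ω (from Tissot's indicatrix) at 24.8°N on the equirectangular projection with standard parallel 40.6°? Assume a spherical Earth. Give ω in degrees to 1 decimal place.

With standard parallel φ₀ = 40.6°, the equirectangular projection gives x = Rλ cos φ₀, y = Rφ, so h = 1 and k = cos 40.6° / cos φ.
At 24.8°: h = 1.000, k = 0.8364; principal scales a = 1.000, b = 0.8364.
sin(ω/2) = (a − b)/(a + b) = 0.1636/1.836 = 0.08908, so ω = 2 arcsin(0.08908) ≈ 10.2°.

10.2°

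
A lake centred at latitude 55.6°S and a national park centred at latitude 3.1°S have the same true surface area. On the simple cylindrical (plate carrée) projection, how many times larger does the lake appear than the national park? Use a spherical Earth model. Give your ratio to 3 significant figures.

In the plate carrée (x = Rλ, y = Rφ), meridians are true-scale (h = 1) and parallels are stretched by k = sec φ.
Areal scale at 55.6°: h·k = 1.000 × 1.770 = 1.770.
Areal scale at 3.1°: h·k = 1.000 × 1.001 = 1.001.
Ratio = 1.770/1.001 ≈ 1.77.

1.77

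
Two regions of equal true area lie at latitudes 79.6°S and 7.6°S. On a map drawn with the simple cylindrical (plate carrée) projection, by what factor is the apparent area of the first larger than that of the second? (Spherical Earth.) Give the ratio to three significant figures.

For the equirectangular projection with φ₀ = 0 (plate carrée), h = 1 along meridians and k = sec φ along parallels.
Areal scale at 79.6°: h·k = 1.000 × 5.540 = 5.540.
Areal scale at 7.6°: h·k = 1.000 × 1.009 = 1.009.
Ratio = 5.540/1.009 ≈ 5.49.

5.49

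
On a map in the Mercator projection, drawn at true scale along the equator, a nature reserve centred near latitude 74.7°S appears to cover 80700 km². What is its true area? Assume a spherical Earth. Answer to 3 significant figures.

5620 km²

The Mercator projection is conformal; its linear scale factor is the same in every direction and equals sec φ = 1/cos φ.
Areal scale = k² = sec²φ = 1/cos²(74.7°) = 1/0.2639² = 14.36.
True area = apparent / (areal scale) = 80700 / 14.36 ≈ 5620 km².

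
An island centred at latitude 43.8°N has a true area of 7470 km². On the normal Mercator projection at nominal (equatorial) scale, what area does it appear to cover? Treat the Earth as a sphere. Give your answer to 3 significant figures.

14300 km²

The Mercator projection is conformal; its linear scale factor is the same in every direction and equals sec φ = 1/cos φ.
Areal scale = k² = sec²φ = 1/cos²(43.8°) = 1/0.7218² = 1.920.
Apparent area = 7470 × 1.920 ≈ 14300 km².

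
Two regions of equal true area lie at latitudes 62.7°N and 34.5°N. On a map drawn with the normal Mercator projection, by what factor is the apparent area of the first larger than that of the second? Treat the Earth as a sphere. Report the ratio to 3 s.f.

Mercator is conformal with k = sec φ, so areal scale = k² = sec²φ.
At 62.7°: sec²(62.7°) = 1/0.4586² = 4.754.
At 34.5°: sec²(34.5°) = 1/0.8241² = 1.472.
Ratio = 4.754/1.472 = cos²(34.5°)/cos²(62.7°) ≈ 3.23.

3.23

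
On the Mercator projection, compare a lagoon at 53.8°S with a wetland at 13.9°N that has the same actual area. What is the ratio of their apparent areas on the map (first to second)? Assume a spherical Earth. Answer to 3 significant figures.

2.70

Mercator is conformal with k = sec φ, so areal scale = k² = sec²φ.
At 53.8°: sec²(53.8°) = 1/0.5906² = 2.867.
At 13.9°: sec²(13.9°) = 1/0.9707² = 1.061.
Ratio = 2.867/1.061 = cos²(13.9°)/cos²(53.8°) ≈ 2.70.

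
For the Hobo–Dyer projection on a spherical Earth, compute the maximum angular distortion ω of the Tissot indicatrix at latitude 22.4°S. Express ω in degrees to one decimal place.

17.5°

The Hobo–Dyer projection is cylindrical equal-area with φ₀ = 37.5°. Cylindrical equal-area (φ₀ = 37.5°): h = cos φ / cos 37.5° along meridians, k = cos 37.5° / cos φ along parallels; h·k = 1.
At 22.4°: h = 1.165, k = 0.8581; principal scales a = 1.165, b = 0.8581.
sin(ω/2) = (a − b)/(a + b) = 0.3073/2.023 = 0.1519, so ω = 2 arcsin(0.1519) ≈ 17.5°.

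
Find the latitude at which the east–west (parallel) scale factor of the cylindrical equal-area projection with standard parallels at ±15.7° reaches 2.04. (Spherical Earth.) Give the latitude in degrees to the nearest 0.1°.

61.8°

Cylindrical equal-area (φ₀ = 15.7°): h = cos φ / cos 15.7° along meridians, k = cos 15.7° / cos φ along parallels; h·k = 1.
k = cos φ₀ / cos φ = 2.04  ⇒  cos φ = cos 15.7° / 2.04 = 0.4719.
φ = arccos(0.4719) ≈ 61.8°.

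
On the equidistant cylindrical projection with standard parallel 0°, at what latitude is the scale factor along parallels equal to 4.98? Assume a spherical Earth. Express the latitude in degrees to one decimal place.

78.4°

Plate carrée: h = 1, k = sec φ along parallels.
sec φ = 4.98  ⇒  cos φ = 0.2008  ⇒  φ ≈ 78.4°.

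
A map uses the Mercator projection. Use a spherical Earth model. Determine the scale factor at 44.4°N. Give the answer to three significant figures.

1.40

The Mercator projection is conformal; its linear scale factor is the same in every direction and equals sec φ = 1/cos φ.
k = 1/cos 44.4° = 1/0.7145 = 1.400.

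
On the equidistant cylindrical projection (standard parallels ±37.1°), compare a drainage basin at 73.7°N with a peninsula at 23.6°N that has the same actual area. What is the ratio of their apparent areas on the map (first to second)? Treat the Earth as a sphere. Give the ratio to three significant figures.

3.26

In the equirectangular projection with standard parallel φ₀ = 37.1° (x = Rλ cos φ₀, y = Rφ), meridians are true-scale (h = 1) and the parallel scale is k = cos φ₀ / cos φ.
Areal scale at 73.7°: h·k = 1.000 × 2.842 = 2.842.
Areal scale at 23.6°: h·k = 1.000 × 0.8704 = 0.8704.
Ratio = 2.842/0.8704 ≈ 3.26.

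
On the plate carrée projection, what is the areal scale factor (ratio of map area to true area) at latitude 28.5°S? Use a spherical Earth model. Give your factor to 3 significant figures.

1.14

Plate carrée maps x = Rλ, y = Rφ. The meridian scale is h = 1 and the parallel scale is k = 1/cos φ = sec φ.
Areal scale = h·k = 1 × sec φ; at 28.5°, h = 1.000, k = 1.138, so h·k = 1.138.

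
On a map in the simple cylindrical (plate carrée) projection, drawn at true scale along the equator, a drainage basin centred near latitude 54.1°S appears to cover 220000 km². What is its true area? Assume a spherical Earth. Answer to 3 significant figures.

Plate carrée maps x = Rλ, y = Rφ. The meridian scale is h = 1 and the parallel scale is k = 1/cos φ = sec φ.
Areal scale = h·k = 1 × sec φ; at 54.1°, h = 1.000, k = 1.705, so h·k = 1.705.
True area = apparent / (areal scale) = 220000 / 1.705 ≈ 129000 km².

129000 km²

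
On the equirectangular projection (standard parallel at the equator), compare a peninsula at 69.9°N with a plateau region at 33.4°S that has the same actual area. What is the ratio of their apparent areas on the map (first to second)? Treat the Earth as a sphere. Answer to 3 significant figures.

2.43

For the equirectangular projection with φ₀ = 0 (plate carrée), h = 1 along meridians and k = sec φ along parallels.
Areal scale at 69.9°: h·k = 1.000 × 2.910 = 2.910.
Areal scale at 33.4°: h·k = 1.000 × 1.198 = 1.198.
Ratio = 2.910/1.198 ≈ 2.43.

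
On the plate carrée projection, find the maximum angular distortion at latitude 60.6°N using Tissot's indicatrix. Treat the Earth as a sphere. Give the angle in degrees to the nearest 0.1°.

39.9°

Plate carrée maps x = Rλ, y = Rφ. The meridian scale is h = 1 and the parallel scale is k = 1/cos φ = sec φ.
At 60.6°: h = 1.000, k = 2.037; principal scales a = 2.037, b = 1.000.
sin(ω/2) = (a − b)/(a + b) = 1.037/3.037 = 0.3415, so ω = 2 arcsin(0.3415) ≈ 39.9°.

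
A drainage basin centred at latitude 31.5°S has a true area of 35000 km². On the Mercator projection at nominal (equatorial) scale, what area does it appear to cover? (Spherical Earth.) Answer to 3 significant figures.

The Mercator projection is conformal; its linear scale factor is the same in every direction and equals sec φ = 1/cos φ.
Areal scale = k² = sec²φ = 1/cos²(31.5°) = 1/0.8526² = 1.376.
Apparent area = 35000 × 1.376 ≈ 48100 km².

48100 km²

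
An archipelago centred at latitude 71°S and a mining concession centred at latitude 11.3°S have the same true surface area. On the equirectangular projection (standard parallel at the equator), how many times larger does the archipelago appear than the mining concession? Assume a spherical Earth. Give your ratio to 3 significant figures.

In the plate carrée (x = Rλ, y = Rφ), meridians are true-scale (h = 1) and parallels are stretched by k = sec φ.
Areal scale at 71°: h·k = 1.000 × 3.072 = 3.072.
Areal scale at 11.3°: h·k = 1.000 × 1.020 = 1.020.
Ratio = 3.072/1.020 ≈ 3.01.

3.01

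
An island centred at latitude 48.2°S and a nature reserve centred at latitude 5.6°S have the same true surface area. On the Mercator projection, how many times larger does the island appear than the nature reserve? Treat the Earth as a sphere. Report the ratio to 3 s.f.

Mercator is conformal with k = sec φ, so areal scale = k² = sec²φ.
At 48.2°: sec²(48.2°) = 1/0.6665² = 2.251.
At 5.6°: sec²(5.6°) = 1/0.9952² = 1.010.
Ratio = 2.251/1.010 = cos²(5.6°)/cos²(48.2°) ≈ 2.23.

2.23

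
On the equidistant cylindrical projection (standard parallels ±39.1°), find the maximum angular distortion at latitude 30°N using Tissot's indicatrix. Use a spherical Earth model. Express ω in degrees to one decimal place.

6.3°

In the equirectangular projection with standard parallel φ₀ = 39.1° (x = Rλ cos φ₀, y = Rφ), meridians are true-scale (h = 1) and the parallel scale is k = cos φ₀ / cos φ.
At 30°: h = 1.000, k = 0.8961; principal scales a = 1.000, b = 0.8961.
sin(ω/2) = (a − b)/(a + b) = 0.1039/1.896 = 0.05480, so ω = 2 arcsin(0.05480) ≈ 6.3°.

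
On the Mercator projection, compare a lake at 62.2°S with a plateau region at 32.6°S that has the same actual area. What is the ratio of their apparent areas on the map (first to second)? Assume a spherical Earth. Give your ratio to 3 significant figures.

3.26

Mercator is conformal with k = sec φ, so areal scale = k² = sec²φ.
At 62.2°: sec²(62.2°) = 1/0.4664² = 4.597.
At 32.6°: sec²(32.6°) = 1/0.8425² = 1.409.
Ratio = 4.597/1.409 = cos²(32.6°)/cos²(62.2°) ≈ 3.26.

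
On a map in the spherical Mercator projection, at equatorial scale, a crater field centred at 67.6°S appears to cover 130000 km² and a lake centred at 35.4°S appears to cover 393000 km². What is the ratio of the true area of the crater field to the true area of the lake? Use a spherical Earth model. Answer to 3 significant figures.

0.0723

Since Mercator area scale is 1/cos²φ, the true area equals the apparent area multiplied by cos²φ.
True area of crater field: 130000 × cos²(67.6°) = 130000 × 0.1452 = 18880 km².
True area of lake: 393000 × cos²(35.4°) = 393000 × 0.6644 = 261100 km².
Ratio = 18880 / 261100 ≈ 0.0723.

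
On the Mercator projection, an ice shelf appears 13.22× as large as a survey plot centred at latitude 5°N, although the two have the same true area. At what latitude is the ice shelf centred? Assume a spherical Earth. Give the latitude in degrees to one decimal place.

74.1°

Mercator areal scale is sec²φ, so apparent-area ratio = sec²φ₁ / sec²φ₂ = cos²φ₂ / cos²φ₁.
cos²φ₂ / cos²φ₁ = 13.22  ⇒  cos φ₁ = cos 5° / √13.22 = 0.9962/3.636 = 0.2740.
φ₁ = arccos(0.2740) ≈ 74.1°.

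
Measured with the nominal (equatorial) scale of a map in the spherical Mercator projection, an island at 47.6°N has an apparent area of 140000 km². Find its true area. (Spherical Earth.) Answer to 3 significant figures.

For Mercator, h = k = sec φ (a conformal cylindrical projection has a single point scale, 1/cos φ).
Areal scale = k² = sec²φ = 1/cos²(47.6°) = 1/0.6743² = 2.199.
True area = apparent / (areal scale) = 140000 / 2.199 ≈ 63700 km².

63700 km²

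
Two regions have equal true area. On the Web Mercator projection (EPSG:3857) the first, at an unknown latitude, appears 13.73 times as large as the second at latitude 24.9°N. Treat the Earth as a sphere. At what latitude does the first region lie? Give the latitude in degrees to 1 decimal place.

Mercator areal scale is sec²φ, so apparent-area ratio = sec²φ₁ / sec²φ₂ = cos²φ₂ / cos²φ₁.
cos²φ₂ / cos²φ₁ = 13.73  ⇒  cos φ₁ = cos 24.9° / √13.73 = 0.9070/3.705 = 0.2448.
φ₁ = arccos(0.2448) ≈ 75.8°.

75.8°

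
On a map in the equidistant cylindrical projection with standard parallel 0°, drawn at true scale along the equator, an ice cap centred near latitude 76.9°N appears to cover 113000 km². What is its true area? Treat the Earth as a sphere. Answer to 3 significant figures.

25600 km²

In the plate carrée (x = Rλ, y = Rφ), meridians are true-scale (h = 1) and parallels are stretched by k = sec φ.
Areal scale = h·k = 1 × sec φ; at 76.9°, h = 1.000, k = 4.412, so h·k = 4.412.
True area = apparent / (areal scale) = 113000 / 4.412 ≈ 25600 km².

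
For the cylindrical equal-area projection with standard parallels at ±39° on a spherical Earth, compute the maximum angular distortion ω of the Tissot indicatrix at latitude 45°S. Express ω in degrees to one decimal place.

A cylindrical equal-area projection with standard parallel φ₀ has meridian scale h = cos φ / cos φ₀ and parallel scale k = cos φ₀ / cos φ (so areas are preserved, h·k = 1).
At 45°: h = 0.9099, k = 1.099; principal scales a = 1.099, b = 0.9099.
sin(ω/2) = (a − b)/(a + b) = 0.1892/2.009 = 0.09417, so ω = 2 arcsin(0.09417) ≈ 10.8°.

10.8°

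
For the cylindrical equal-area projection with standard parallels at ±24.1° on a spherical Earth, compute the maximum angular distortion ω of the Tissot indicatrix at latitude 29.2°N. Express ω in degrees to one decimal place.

Cylindrical equal-area (φ₀ = 24.1°): h = cos φ / cos 24.1° along meridians, k = cos 24.1° / cos φ along parallels; h·k = 1.
At 29.2°: h = 0.9563, k = 1.046; principal scales a = 1.046, b = 0.9563.
sin(ω/2) = (a − b)/(a + b) = 0.08945/2.002 = 0.04468, so ω = 2 arcsin(0.04468) ≈ 5.1°.

5.1°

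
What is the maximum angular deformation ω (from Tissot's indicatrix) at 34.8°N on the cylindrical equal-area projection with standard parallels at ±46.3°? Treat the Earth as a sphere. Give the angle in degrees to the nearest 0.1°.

19.7°

For cylindrical equal-area with standard parallel φ₀, h = cos φ / cos φ₀ and k = cos φ₀ / cos φ, so h·k = 1.
At 34.8°: h = 1.189, k = 0.8414; principal scales a = 1.189, b = 0.8414.
sin(ω/2) = (a − b)/(a + b) = 0.3472/2.030 = 0.1710, so ω = 2 arcsin(0.1710) ≈ 19.7°.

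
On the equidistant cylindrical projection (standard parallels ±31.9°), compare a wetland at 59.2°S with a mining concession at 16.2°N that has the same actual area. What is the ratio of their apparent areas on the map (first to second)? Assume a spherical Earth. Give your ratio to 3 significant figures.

1.88

In the equirectangular projection with standard parallel φ₀ = 31.9° (x = Rλ cos φ₀, y = Rφ), meridians are true-scale (h = 1) and the parallel scale is k = cos φ₀ / cos φ.
Areal scale at 59.2°: h·k = 1.000 × 1.658 = 1.658.
Areal scale at 16.2°: h·k = 1.000 × 0.8841 = 0.8841.
Ratio = 1.658/0.8841 ≈ 1.88.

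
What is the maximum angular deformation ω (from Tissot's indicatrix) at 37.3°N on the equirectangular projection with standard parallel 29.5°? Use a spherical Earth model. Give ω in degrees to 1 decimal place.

The equidistant cylindrical projection with φ₀ = 29.5° has h = 1 (meridians true) and k = cos φ₀ / cos φ along parallels.
At 37.3°: h = 1.000, k = 1.094; principal scales a = 1.094, b = 1.000.
sin(ω/2) = (a − b)/(a + b) = 0.09414/2.094 = 0.04495, so ω = 2 arcsin(0.04495) ≈ 5.2°.

5.2°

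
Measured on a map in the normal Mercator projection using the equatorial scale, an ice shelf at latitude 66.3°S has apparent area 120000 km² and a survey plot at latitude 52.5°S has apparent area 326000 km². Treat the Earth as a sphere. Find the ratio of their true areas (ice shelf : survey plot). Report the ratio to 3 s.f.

On Mercator the areal scale is sec²φ, so true area = apparent × cos²φ.
True area of ice shelf: 120000 × cos²(66.3°) = 120000 × 0.1616 = 19390 km².
True area of survey plot: 326000 × cos²(52.5°) = 326000 × 0.3706 = 120800 km².
Ratio = 19390 / 120800 ≈ 0.160.

0.160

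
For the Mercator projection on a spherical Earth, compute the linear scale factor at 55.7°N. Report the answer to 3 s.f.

The Mercator projection is conformal; its linear scale factor is the same in every direction and equals sec φ = 1/cos φ.
k = 1/cos 55.7° = 1/0.5635 = 1.775.

1.77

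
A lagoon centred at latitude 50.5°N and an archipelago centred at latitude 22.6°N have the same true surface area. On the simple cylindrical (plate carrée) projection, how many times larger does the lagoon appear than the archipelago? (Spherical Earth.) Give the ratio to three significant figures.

1.45

In the plate carrée (x = Rλ, y = Rφ), meridians are true-scale (h = 1) and parallels are stretched by k = sec φ.
Areal scale at 50.5°: h·k = 1.000 × 1.572 = 1.572.
Areal scale at 22.6°: h·k = 1.000 × 1.083 = 1.083.
Ratio = 1.572/1.083 ≈ 1.45.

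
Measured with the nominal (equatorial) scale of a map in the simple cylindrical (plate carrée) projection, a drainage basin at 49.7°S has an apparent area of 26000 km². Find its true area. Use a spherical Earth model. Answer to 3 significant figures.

Plate carrée maps x = Rλ, y = Rφ. The meridian scale is h = 1 and the parallel scale is k = 1/cos φ = sec φ.
Areal scale = h·k = 1 × sec φ; at 49.7°, h = 1.000, k = 1.546, so h·k = 1.546.
True area = apparent / (areal scale) = 26000 / 1.546 ≈ 16800 km².

16800 km²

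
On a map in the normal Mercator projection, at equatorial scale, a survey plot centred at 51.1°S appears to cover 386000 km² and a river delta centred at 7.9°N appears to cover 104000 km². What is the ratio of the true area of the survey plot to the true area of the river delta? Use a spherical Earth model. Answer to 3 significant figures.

Mercator's areal exaggeration is sec²φ; hence true area = (apparent area) · cos²φ.
True area of survey plot: 386000 × cos²(51.1°) = 386000 × 0.3943 = 152200 km².
True area of river delta: 104000 × cos²(7.9°) = 104000 × 0.9811 = 102000 km².
Ratio = 152200 / 102000 ≈ 1.49.

1.49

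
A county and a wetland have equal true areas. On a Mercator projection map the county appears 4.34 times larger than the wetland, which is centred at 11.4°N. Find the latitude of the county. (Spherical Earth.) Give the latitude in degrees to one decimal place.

61.9°

Mercator areal scale is sec²φ, so apparent-area ratio = sec²φ₁ / sec²φ₂ = cos²φ₂ / cos²φ₁.
cos²φ₂ / cos²φ₁ = 4.34  ⇒  cos φ₁ = cos 11.4° / √4.34 = 0.9803/2.083 = 0.4705.
φ₁ = arccos(0.4705) ≈ 61.9°.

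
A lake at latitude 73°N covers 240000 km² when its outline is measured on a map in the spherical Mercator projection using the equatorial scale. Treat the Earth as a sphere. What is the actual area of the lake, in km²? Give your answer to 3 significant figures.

Mercator is conformal, so the point scale is isotropic: h = k = sec φ = 1/cos φ.
Areal scale = k² = sec²φ = 1/cos²(73°) = 1/0.2924² = 11.70.
True area = apparent / (areal scale) = 240000 / 11.70 ≈ 20500 km².

20500 km²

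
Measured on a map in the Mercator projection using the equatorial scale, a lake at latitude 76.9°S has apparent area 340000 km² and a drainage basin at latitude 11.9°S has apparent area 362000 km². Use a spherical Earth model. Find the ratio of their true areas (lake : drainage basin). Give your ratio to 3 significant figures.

0.0504

Mercator's areal exaggeration is sec²φ; hence true area = (apparent area) · cos²φ.
True area of lake: 340000 × cos²(76.9°) = 340000 × 0.05137 = 17470 km².
True area of drainage basin: 362000 × cos²(11.9°) = 362000 × 0.9575 = 346600 km².
Ratio = 17470 / 346600 ≈ 0.0504.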